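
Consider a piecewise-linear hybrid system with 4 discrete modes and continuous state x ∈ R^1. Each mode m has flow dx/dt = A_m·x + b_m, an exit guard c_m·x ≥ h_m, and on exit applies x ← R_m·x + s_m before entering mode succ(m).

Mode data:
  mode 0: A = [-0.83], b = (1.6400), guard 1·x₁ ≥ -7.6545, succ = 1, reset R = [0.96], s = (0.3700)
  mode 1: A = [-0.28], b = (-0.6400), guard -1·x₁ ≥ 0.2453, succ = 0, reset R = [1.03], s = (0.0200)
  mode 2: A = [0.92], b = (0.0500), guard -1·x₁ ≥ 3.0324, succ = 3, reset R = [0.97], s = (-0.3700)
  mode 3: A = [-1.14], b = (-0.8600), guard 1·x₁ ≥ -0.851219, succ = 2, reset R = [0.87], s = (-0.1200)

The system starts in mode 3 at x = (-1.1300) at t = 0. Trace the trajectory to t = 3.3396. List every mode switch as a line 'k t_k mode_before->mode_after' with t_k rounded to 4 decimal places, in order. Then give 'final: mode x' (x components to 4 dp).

Mode 3: guard c·x = -0.8512 hit at Δt = 1.1891 (t = 1.1891), x⁻ = (-0.8512) → reset → x⁺ = (-0.8606), jump to mode 2
Mode 2: guard c·x = 3.0324 hit at Δt = 1.4203 (t = 2.6094), x⁻ = (-3.0324) → reset → x⁺ = (-3.3114), jump to mode 3
Mode 3: flow for 0.7302 to horizon, guard not reached → x = (-1.8667)

1 1.1891 3->2
2 2.6094 2->3
final: 3 -1.8667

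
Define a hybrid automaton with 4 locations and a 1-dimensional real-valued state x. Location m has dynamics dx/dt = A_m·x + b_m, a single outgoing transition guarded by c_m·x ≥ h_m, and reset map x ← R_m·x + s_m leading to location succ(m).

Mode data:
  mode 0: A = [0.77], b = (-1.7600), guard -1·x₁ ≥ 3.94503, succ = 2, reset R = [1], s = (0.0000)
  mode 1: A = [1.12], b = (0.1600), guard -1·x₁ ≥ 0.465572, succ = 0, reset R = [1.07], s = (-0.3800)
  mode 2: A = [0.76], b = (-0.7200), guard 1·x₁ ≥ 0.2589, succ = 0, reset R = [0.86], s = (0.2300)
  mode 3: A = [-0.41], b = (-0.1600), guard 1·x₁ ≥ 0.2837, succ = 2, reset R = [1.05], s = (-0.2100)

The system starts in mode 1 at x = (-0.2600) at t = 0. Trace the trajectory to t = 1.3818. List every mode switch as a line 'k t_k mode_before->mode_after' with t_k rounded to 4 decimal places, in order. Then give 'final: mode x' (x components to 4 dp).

1 0.9048 1->0
final: 0 -2.2823

Mode 1: guard c·x = 0.4656 hit at Δt = 0.9048 (t = 0.9048), x⁻ = (-0.4656) → reset → x⁺ = (-0.8782), jump to mode 0
Mode 0: flow for 0.4770 to horizon, guard not reached → x = (-2.2823)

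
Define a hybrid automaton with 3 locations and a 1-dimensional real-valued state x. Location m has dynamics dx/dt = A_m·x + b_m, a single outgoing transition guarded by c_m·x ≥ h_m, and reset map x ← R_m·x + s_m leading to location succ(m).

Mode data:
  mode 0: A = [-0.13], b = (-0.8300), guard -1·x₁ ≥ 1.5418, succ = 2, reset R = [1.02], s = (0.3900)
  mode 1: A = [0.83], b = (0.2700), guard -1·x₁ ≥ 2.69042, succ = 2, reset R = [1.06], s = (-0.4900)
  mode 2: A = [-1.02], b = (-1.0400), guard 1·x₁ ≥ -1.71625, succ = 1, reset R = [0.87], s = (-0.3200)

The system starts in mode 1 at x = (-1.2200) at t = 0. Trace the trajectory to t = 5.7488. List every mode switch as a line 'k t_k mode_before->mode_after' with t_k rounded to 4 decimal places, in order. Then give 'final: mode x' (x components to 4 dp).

1 1.1712 1->2
2 2.3516 2->1
3 2.9100 1->2
4 4.0905 2->1
5 4.6489 1->2
final: 2 -1.7759

Mode 1: guard c·x = 2.6904 hit at Δt = 1.1712 (t = 1.1712), x⁻ = (-2.6904) → reset → x⁺ = (-3.3418), jump to mode 2
Mode 2: guard c·x = -1.7163 hit at Δt = 1.1804 (t = 2.3516), x⁻ = (-1.7163) → reset → x⁺ = (-1.8131), jump to mode 1
Mode 1: guard c·x = 2.6904 hit at Δt = 0.5584 (t = 2.9100), x⁻ = (-2.6904) → reset → x⁺ = (-3.3418), jump to mode 2
Mode 2: guard c·x = -1.7163 hit at Δt = 1.1804 (t = 4.0905), x⁻ = (-1.7163) → reset → x⁺ = (-1.8131), jump to mode 1
Mode 1: guard c·x = 2.6904 hit at Δt = 0.5584 (t = 4.6489), x⁻ = (-2.6904) → reset → x⁺ = (-3.3418), jump to mode 2
Mode 2: flow for 1.0999 to horizon, guard not reached → x = (-1.7759)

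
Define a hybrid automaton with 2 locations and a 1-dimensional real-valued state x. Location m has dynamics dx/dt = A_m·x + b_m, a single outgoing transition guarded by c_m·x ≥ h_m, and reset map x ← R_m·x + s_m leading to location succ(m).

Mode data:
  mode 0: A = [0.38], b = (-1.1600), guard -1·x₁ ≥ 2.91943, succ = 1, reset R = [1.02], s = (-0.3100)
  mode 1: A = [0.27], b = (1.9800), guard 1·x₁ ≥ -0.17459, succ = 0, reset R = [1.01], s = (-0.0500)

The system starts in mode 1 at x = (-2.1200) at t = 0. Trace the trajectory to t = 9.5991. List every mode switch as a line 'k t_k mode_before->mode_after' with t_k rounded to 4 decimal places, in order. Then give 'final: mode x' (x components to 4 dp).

Mode 1: guard c·x = -0.1746 hit at Δt = 1.1745 (t = 1.1745), x⁻ = (-0.1746) → reset → x⁺ = (-0.2263), jump to mode 0
Mode 0: guard c·x = 2.9194 hit at Δt = 1.5778 (t = 2.7523), x⁻ = (-2.9194) → reset → x⁺ = (-3.2878), jump to mode 1
Mode 1: guard c·x = -0.1746 hit at Δt = 2.1138 (t = 4.8661), x⁻ = (-0.1746) → reset → x⁺ = (-0.2263), jump to mode 0
Mode 0: guard c·x = 2.9194 hit at Δt = 1.5778 (t = 6.4439), x⁻ = (-2.9194) → reset → x⁺ = (-3.2878), jump to mode 1
Mode 1: guard c·x = -0.1746 hit at Δt = 2.1138 (t = 8.5577), x⁻ = (-0.1746) → reset → x⁺ = (-0.2263), jump to mode 0
Mode 0: flow for 1.0414 to horizon, guard not reached → x = (-1.8182)

1 1.1745 1->0
2 2.7523 0->1
3 4.8661 1->0
4 6.4439 0->1
5 8.5577 1->0
final: 0 -1.8182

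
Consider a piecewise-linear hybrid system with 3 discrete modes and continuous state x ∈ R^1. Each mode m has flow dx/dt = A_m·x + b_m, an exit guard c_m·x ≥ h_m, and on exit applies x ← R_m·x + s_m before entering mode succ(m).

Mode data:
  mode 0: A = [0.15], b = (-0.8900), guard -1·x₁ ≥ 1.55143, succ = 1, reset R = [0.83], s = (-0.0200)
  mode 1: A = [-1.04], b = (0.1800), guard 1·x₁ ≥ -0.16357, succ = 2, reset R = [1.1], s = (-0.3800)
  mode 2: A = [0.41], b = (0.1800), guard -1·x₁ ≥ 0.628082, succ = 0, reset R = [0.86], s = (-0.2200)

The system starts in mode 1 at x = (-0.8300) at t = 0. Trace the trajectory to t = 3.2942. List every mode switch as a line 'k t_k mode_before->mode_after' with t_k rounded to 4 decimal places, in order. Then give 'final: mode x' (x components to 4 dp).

1 1.0498 1->2
2 2.1402 2->0
3 2.8851 0->1
final: 1 -0.7946

Mode 1: guard c·x = -0.1636 hit at Δt = 1.0498 (t = 1.0498), x⁻ = (-0.1636) → reset → x⁺ = (-0.5599), jump to mode 2
Mode 2: guard c·x = 0.6281 hit at Δt = 1.0904 (t = 2.1402), x⁻ = (-0.6281) → reset → x⁺ = (-0.7602), jump to mode 0
Mode 0: guard c·x = 1.5514 hit at Δt = 0.7449 (t = 2.8851), x⁻ = (-1.5514) → reset → x⁺ = (-1.3077), jump to mode 1
Mode 1: flow for 0.4091 to horizon, guard not reached → x = (-0.7946)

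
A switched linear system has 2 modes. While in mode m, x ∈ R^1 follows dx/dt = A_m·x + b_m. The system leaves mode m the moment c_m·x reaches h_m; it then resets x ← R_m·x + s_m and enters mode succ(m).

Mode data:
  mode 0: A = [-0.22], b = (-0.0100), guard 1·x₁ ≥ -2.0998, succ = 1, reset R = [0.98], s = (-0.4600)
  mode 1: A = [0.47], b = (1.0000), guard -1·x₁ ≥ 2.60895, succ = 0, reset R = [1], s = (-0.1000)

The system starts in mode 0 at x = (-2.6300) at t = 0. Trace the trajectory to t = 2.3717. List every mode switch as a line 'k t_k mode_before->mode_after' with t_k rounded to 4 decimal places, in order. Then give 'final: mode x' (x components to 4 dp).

Mode 0: guard c·x = -2.0998 hit at Δt = 1.0436 (t = 1.0436), x⁻ = (-2.0998) → reset → x⁺ = (-2.5178), jump to mode 1
Mode 1: guard c·x = 2.6090 hit at Δt = 0.4467 (t = 1.4903), x⁻ = (-2.6089) → reset → x⁺ = (-2.7089), jump to mode 0
Mode 0: flow for 0.8814 to horizon, guard not reached → x = (-2.2395)

1 1.0436 0->1
2 1.4903 1->0
final: 0 -2.2395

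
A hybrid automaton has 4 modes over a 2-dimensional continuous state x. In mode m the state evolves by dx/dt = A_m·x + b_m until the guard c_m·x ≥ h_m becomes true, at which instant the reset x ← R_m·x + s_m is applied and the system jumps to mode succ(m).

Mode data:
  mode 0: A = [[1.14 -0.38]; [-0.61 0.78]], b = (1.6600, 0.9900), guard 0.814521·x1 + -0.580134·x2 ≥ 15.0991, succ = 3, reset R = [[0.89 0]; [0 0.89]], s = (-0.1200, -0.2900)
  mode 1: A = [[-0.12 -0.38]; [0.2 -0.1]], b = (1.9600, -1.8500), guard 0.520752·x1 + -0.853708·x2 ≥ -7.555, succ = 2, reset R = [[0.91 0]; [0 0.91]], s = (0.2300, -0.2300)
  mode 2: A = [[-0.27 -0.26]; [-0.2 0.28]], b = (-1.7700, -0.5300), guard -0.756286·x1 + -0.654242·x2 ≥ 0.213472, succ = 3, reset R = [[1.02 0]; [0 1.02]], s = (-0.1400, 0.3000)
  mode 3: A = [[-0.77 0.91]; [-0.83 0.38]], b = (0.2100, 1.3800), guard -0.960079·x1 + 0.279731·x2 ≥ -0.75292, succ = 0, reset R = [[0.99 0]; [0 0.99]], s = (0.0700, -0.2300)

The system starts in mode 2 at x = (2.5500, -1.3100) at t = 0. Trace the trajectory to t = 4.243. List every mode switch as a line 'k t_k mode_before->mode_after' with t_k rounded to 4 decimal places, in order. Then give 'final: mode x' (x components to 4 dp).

Mode 2: guard c·x = 0.2135 hit at Δt = 0.5498 (t = 0.5498), x⁻ = (1.5205, -2.0839) → reset → x⁺ = (1.4109, -1.8256), jump to mode 3
Mode 3: guard c·x = -0.7529 hit at Δt = 0.5513 (t = 1.1011), x⁻ = (0.2546, -1.8179) → reset → x⁺ = (0.3220, -2.0297), jump to mode 0
Mode 0: guard c·x = 15.0991 hit at Δt = 1.4211 (t = 2.5222), x⁻ = (12.0866, -9.0571) → reset → x⁺ = (10.6370, -8.3508), jump to mode 3
Mode 3: guard c·x = -0.7529 hit at Δt = 1.0540 (t = 3.5762), x⁻ = (-3.4548, -14.5489) → reset → x⁺ = (-3.3502, -14.6334), jump to mode 0
Mode 0: flow for 0.6668 to horizon, guard not reached → x = (1.2211, -22.8373)

1 0.5498 2->3
2 1.1011 3->0
3 2.5222 0->3
4 3.5762 3->0
final: 0 1.2211 -22.8373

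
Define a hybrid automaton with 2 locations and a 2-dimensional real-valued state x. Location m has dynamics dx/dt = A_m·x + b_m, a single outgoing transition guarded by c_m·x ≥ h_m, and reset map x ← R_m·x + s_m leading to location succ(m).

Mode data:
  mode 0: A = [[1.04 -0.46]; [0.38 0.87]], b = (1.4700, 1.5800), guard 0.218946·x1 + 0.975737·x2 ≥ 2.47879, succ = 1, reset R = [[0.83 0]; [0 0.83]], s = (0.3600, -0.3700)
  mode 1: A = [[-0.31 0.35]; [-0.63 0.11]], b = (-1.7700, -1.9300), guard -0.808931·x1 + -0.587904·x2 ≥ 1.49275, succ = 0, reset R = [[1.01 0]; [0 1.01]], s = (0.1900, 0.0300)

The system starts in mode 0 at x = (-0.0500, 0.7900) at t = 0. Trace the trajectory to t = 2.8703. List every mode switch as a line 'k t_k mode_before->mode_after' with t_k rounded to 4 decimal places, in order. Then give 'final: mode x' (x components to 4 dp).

Mode 0: guard c·x = 2.4788 hit at Δt = 0.5455 (t = 0.5455), x⁻ = (0.4984, 2.4286) → reset → x⁺ = (0.7736, 1.6457), jump to mode 1
Mode 1: guard c·x = 1.4928 hit at Δt = 1.3556 (t = 1.9011), x⁻ = (-1.3446, -0.6891) → reset → x⁺ = (-1.1680, -0.6659), jump to mode 0
Mode 0: flow for 0.9692 to horizon, guard not reached → x = (-0.4838, 0.3394)

1 0.5455 0->1
2 1.9011 1->0
final: 0 -0.4838 0.3394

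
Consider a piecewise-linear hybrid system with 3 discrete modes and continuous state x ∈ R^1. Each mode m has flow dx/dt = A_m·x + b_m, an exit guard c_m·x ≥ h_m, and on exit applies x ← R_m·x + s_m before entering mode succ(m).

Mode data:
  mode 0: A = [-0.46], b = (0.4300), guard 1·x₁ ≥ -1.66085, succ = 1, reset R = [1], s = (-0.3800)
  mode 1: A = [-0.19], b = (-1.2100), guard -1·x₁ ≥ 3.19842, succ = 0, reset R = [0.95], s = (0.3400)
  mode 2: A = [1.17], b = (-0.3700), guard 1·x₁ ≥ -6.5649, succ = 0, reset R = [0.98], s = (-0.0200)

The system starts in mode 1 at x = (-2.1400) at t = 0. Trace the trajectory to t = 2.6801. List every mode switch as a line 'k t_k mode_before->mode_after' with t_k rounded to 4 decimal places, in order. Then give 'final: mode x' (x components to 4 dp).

Mode 1: guard c·x = 3.1984 hit at Δt = 1.5163 (t = 1.5163), x⁻ = (-3.1984) → reset → x⁺ = (-2.6985), jump to mode 0
Mode 0: guard c·x = -1.6608 hit at Δt = 0.7311 (t = 2.2474), x⁻ = (-1.6608) → reset → x⁺ = (-2.0408), jump to mode 1
Mode 1: flow for 0.4327 to horizon, guard not reached → x = (-2.3824)

1 1.5163 1->0
2 2.2474 0->1
final: 1 -2.3824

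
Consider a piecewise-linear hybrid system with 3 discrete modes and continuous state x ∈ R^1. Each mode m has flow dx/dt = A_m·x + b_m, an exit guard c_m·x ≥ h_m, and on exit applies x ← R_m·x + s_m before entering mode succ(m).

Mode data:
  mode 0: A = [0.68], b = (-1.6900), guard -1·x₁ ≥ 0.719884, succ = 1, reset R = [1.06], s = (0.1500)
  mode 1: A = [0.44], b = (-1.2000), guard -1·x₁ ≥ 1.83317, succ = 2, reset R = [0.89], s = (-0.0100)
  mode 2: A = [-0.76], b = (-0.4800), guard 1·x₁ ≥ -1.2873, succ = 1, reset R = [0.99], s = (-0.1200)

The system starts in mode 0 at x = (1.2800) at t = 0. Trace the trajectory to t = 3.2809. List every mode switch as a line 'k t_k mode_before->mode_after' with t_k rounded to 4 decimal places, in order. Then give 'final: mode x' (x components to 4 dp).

1 1.4383 0->1
2 2.1459 1->2
3 2.7142 2->1
4 2.9441 1->2
final: 2 -1.4134

Mode 0: guard c·x = 0.7199 hit at Δt = 1.4383 (t = 1.4383), x⁻ = (-0.7199) → reset → x⁺ = (-0.6131), jump to mode 1
Mode 1: guard c·x = 1.8332 hit at Δt = 0.7076 (t = 2.1459), x⁻ = (-1.8332) → reset → x⁺ = (-1.6415), jump to mode 2
Mode 2: guard c·x = -1.2873 hit at Δt = 0.5683 (t = 2.7142), x⁻ = (-1.2873) → reset → x⁺ = (-1.3944), jump to mode 1
Mode 1: guard c·x = 1.8332 hit at Δt = 0.2299 (t = 2.9441), x⁻ = (-1.8332) → reset → x⁺ = (-1.6415), jump to mode 2
Mode 2: flow for 0.3368 to horizon, guard not reached → x = (-1.4134)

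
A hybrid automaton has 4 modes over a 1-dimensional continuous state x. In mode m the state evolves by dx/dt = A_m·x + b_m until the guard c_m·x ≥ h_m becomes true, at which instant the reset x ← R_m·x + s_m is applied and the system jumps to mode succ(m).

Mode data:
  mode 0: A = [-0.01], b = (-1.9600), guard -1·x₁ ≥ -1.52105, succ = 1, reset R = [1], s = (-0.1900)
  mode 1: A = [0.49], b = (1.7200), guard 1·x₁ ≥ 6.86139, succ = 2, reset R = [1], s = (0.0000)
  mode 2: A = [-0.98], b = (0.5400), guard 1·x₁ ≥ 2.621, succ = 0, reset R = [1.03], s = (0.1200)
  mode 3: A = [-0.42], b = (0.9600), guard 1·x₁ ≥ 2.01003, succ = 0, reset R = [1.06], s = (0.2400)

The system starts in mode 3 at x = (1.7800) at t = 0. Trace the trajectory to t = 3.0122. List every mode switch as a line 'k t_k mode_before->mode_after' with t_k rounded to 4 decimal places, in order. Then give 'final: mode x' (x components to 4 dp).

1 1.4446 3->0
2 1.8738 0->1
final: 1 4.9469

Mode 3: guard c·x = 2.0100 hit at Δt = 1.4446 (t = 1.4446), x⁻ = (2.0100) → reset → x⁺ = (2.3706), jump to mode 0
Mode 0: guard c·x = -1.5211 hit at Δt = 0.4292 (t = 1.8738), x⁻ = (1.5211) → reset → x⁺ = (1.3311), jump to mode 1
Mode 1: flow for 1.1384 to horizon, guard not reached → x = (4.9469)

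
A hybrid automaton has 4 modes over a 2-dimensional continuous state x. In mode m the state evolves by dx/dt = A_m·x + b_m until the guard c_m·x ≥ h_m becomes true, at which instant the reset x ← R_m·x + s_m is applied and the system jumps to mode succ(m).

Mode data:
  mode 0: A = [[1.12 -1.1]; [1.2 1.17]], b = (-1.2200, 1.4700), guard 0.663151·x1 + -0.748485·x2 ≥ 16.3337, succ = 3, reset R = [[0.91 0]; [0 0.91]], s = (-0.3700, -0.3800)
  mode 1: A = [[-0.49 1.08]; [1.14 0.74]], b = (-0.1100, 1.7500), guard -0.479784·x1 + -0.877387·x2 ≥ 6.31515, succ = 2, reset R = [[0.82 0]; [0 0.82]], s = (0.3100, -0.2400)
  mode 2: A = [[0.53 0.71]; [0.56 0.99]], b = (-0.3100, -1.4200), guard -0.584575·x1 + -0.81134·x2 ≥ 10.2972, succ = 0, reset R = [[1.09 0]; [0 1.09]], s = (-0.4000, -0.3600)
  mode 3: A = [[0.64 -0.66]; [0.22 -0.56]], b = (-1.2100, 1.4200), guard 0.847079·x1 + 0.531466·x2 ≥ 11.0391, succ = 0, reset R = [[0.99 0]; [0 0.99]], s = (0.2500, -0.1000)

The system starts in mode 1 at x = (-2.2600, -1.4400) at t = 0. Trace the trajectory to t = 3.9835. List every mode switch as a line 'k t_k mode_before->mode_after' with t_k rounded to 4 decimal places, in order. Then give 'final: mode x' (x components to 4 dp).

Mode 1: guard c·x = 6.3152 hit at Δt = 0.9747 (t = 0.9747), x⁻ = (-3.9980, -5.0114) → reset → x⁺ = (-2.9684, -4.3494), jump to mode 2
Mode 2: guard c·x = 10.2972 hit at Δt = 0.4139 (t = 1.3886), x⁻ = (-5.8576, -8.4712) → reset → x⁺ = (-6.7848, -9.5936), jump to mode 0
Mode 0: guard c·x = 16.3337 hit at Δt = 0.5708 (t = 1.9594), x⁻ = (-0.6891, -22.4329) → reset → x⁺ = (-0.9971, -20.7940), jump to mode 3
Mode 3: guard c·x = 11.0391 hit at Δt = 1.4582 (t = 3.4176), x⁻ = (16.6914, -5.8326) → reset → x⁺ = (16.7745, -5.8743), jump to mode 0
Mode 0: flow for 0.5659 to horizon, guard not reached → x = (30.3389, 11.9208)

1 0.9747 1->2
2 1.3886 2->0
3 1.9594 0->3
4 3.4176 3->0
final: 0 30.3389 11.9208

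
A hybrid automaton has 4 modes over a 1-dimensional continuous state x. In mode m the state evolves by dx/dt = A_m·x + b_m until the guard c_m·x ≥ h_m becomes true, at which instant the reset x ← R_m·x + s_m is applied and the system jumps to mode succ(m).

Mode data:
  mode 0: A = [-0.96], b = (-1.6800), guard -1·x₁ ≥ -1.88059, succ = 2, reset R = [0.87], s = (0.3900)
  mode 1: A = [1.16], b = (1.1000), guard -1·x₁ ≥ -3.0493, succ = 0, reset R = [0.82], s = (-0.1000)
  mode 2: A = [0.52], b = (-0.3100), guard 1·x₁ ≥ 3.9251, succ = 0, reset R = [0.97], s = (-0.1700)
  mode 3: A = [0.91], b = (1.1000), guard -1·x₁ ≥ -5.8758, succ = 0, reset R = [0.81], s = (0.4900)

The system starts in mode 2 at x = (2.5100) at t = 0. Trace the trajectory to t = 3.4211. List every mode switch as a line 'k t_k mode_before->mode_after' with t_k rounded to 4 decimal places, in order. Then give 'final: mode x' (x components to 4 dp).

Mode 2: guard c·x = 3.9251 hit at Δt = 1.0645 (t = 1.0645), x⁻ = (3.9251) → reset → x⁺ = (3.6373), jump to mode 0
Mode 0: guard c·x = -1.8806 hit at Δt = 0.4111 (t = 1.4756), x⁻ = (1.8806) → reset → x⁺ = (2.0261), jump to mode 2
Mode 2: guard c·x = 3.9251 hit at Δt = 1.6250 (t = 3.1006), x⁻ = (3.9251) → reset → x⁺ = (3.6373), jump to mode 0
Mode 0: flow for 0.3205 to horizon, guard not reached → x = (2.2106)

1 1.0645 2->0
2 1.4756 0->2
3 3.1006 2->0
final: 0 2.2106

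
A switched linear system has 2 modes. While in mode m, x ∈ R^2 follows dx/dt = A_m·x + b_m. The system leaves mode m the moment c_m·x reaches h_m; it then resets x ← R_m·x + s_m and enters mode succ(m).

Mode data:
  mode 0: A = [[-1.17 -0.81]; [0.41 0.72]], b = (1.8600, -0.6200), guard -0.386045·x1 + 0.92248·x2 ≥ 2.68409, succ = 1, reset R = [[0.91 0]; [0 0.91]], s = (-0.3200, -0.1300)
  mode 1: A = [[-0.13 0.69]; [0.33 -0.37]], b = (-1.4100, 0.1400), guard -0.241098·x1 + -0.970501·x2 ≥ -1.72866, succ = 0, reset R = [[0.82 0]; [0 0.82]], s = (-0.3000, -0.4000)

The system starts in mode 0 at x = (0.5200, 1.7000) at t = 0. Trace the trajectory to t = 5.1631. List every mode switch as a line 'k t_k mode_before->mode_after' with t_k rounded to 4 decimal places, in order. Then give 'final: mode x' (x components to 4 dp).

Mode 0: guard c·x = 2.6841 hit at Δt = 1.0848 (t = 1.0848), x⁻ = (0.0994, 2.9513) → reset → x⁺ = (-0.2295, 2.5556), jump to mode 1
Mode 1: guard c·x = -1.7287 hit at Δt = 1.0577 (t = 2.1425), x⁻ = (-0.1281, 1.8130) → reset → x⁺ = (-0.4050, 1.0867), jump to mode 0
Mode 0: guard c·x = 2.6841 hit at Δt = 2.6329 (t = 4.7754), x⁻ = (0.0827, 2.9443) → reset → x⁺ = (-0.2447, 2.5493), jump to mode 1
Mode 1: flow for 0.3877 to horizon, guard not reached → x = (-0.1430, 2.2371)

1 1.0848 0->1
2 2.1425 1->0
3 4.7754 0->1
final: 1 -0.1430 2.2371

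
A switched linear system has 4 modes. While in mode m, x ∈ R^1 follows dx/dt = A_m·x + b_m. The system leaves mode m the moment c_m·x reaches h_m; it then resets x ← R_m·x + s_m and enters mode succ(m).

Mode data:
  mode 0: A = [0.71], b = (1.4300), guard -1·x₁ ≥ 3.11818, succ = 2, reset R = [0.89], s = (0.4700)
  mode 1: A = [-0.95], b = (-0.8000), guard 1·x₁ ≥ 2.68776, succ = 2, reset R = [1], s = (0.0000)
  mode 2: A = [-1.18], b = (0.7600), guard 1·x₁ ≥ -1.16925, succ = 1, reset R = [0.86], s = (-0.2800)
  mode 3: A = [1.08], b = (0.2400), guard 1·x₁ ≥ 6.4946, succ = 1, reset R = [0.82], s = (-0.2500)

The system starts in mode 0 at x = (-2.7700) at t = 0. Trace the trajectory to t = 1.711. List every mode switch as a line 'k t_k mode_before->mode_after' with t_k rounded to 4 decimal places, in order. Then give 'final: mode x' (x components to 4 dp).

1 0.5336 0->2
2 0.9458 2->1
final: 1 -1.0565

Mode 0: guard c·x = 3.1182 hit at Δt = 0.5336 (t = 0.5336), x⁻ = (-3.1182) → reset → x⁺ = (-2.3052), jump to mode 2
Mode 2: guard c·x = -1.1692 hit at Δt = 0.4122 (t = 0.9458), x⁻ = (-1.1692) → reset → x⁺ = (-1.2856), jump to mode 1
Mode 1: flow for 0.7652 to horizon, guard not reached → x = (-1.0565)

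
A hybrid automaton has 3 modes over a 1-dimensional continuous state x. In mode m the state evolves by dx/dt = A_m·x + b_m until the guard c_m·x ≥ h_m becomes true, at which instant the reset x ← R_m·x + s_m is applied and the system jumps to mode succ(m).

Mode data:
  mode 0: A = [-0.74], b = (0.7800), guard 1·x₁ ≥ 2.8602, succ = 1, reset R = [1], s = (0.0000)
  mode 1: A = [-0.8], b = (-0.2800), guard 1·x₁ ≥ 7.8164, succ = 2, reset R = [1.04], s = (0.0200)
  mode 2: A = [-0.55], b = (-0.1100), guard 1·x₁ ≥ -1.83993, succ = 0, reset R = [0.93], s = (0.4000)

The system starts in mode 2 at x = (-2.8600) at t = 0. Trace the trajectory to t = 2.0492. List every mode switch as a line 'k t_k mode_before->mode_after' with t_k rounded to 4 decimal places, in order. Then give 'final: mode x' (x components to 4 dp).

Mode 2: guard c·x = -1.8399 hit at Δt = 0.8794 (t = 0.8794), x⁻ = (-1.8399) → reset → x⁺ = (-1.3111), jump to mode 0
Mode 0: flow for 1.1698 to horizon, guard not reached → x = (0.0588)

1 0.8794 2->0
final: 0 0.0588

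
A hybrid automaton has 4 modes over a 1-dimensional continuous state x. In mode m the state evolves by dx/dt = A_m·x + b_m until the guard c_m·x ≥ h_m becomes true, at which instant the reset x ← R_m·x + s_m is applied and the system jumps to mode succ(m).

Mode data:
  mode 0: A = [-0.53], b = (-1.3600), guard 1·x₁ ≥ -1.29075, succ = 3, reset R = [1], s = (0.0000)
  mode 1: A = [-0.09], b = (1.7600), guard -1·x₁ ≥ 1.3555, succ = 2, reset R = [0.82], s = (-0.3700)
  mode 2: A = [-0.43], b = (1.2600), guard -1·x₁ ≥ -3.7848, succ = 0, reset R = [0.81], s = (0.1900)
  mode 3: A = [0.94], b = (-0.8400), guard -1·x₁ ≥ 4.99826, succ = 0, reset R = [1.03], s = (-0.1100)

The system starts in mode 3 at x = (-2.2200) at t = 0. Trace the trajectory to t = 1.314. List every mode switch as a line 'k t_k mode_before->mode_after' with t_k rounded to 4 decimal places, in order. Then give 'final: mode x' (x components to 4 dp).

Mode 3: guard c·x = 4.9983 hit at Δt = 0.6785 (t = 0.6785), x⁻ = (-4.9983) → reset → x⁺ = (-5.2582), jump to mode 0
Mode 0: flow for 0.6355 to horizon, guard not reached → x = (-4.4884)

1 0.6785 3->0
final: 0 -4.4884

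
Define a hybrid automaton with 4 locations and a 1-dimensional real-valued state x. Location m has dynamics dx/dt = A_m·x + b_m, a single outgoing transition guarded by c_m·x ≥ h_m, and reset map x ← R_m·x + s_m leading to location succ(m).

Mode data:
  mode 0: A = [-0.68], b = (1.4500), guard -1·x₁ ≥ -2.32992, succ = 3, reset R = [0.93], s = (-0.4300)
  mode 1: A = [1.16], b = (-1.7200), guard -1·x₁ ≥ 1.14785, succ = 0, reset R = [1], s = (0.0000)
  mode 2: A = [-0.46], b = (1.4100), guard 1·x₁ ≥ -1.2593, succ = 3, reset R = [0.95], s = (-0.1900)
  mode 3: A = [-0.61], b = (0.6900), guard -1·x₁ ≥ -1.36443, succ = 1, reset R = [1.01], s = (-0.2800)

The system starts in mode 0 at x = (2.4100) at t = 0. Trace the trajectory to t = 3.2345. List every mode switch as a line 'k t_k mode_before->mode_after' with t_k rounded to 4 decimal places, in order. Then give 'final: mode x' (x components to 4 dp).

1 0.5004 0->3
2 2.0645 3->1
final: 1 -0.0119

Mode 0: guard c·x = -2.3299 hit at Δt = 0.5004 (t = 0.5004), x⁻ = (2.3299) → reset → x⁺ = (1.7368), jump to mode 3
Mode 3: guard c·x = -1.3644 hit at Δt = 1.5641 (t = 2.0645), x⁻ = (1.3644) → reset → x⁺ = (1.0981), jump to mode 1
Mode 1: flow for 1.1700 to horizon, guard not reached → x = (-0.0119)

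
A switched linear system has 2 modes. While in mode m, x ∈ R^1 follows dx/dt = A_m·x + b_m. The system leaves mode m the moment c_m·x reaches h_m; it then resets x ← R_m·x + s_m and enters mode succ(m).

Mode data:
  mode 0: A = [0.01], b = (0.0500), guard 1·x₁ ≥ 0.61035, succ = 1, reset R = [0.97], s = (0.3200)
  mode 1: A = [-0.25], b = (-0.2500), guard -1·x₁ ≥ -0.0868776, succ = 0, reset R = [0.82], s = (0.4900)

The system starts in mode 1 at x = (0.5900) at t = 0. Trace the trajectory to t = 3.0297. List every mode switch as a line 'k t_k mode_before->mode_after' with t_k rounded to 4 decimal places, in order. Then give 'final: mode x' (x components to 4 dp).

1 1.5217 1->0
2 2.4009 0->1
final: 1 0.6339

Mode 1: guard c·x = -0.0869 hit at Δt = 1.5217 (t = 1.5217), x⁻ = (0.0869) → reset → x⁺ = (0.5612), jump to mode 0
Mode 0: guard c·x = 0.6103 hit at Δt = 0.8792 (t = 2.4009), x⁻ = (0.6103) → reset → x⁺ = (0.9120), jump to mode 1
Mode 1: flow for 0.6288 to horizon, guard not reached → x = (0.6339)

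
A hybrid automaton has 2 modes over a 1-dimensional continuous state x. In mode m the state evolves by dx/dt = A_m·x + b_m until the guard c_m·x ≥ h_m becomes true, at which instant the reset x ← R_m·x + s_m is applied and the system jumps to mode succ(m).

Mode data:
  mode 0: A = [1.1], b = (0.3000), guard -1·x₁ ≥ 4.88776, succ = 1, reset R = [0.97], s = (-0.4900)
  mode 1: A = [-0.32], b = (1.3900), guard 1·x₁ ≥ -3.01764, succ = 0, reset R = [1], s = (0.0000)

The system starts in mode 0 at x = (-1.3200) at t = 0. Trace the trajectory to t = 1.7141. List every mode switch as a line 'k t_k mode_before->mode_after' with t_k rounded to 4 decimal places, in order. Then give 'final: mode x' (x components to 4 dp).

1 1.3483 0->1
final: 1 -4.1734

Mode 0: guard c·x = 4.8878 hit at Δt = 1.3483 (t = 1.3483), x⁻ = (-4.8878) → reset → x⁺ = (-5.2311), jump to mode 1
Mode 1: flow for 0.3658 to horizon, guard not reached → x = (-4.1734)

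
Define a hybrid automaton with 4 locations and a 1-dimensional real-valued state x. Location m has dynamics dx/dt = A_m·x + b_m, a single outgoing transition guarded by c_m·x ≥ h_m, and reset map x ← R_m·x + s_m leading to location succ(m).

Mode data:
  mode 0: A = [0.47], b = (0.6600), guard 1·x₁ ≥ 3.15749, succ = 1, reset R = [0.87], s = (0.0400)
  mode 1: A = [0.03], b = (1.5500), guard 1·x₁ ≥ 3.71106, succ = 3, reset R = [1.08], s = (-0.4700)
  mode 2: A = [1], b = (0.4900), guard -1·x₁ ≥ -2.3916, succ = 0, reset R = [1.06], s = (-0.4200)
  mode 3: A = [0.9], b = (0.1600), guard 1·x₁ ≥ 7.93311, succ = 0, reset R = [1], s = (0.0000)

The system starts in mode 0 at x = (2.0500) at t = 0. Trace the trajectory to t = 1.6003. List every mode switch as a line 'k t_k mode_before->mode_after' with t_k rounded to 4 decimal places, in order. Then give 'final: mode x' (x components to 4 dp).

1 0.5917 0->1
2 1.1526 1->3
final: 3 5.3817

Mode 0: guard c·x = 3.1575 hit at Δt = 0.5917 (t = 0.5917), x⁻ = (3.1575) → reset → x⁺ = (2.7870), jump to mode 1
Mode 1: guard c·x = 3.7111 hit at Δt = 0.5609 (t = 1.1526), x⁻ = (3.7111) → reset → x⁺ = (3.5379), jump to mode 3
Mode 3: flow for 0.4477 to horizon, guard not reached → x = (5.3817)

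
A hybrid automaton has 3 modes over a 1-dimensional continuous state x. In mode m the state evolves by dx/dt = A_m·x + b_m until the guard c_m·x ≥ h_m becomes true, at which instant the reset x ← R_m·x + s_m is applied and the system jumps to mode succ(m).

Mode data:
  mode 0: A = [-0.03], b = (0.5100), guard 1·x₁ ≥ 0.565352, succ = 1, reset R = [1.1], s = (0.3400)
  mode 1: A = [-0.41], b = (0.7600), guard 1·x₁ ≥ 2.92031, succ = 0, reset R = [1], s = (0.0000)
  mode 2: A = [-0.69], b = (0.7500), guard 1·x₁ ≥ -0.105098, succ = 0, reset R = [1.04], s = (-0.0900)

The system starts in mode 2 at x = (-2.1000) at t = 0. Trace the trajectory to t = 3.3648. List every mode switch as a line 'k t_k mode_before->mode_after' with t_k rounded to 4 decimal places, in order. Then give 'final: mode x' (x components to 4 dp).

1 1.4252 2->0
2 2.9411 0->1
final: 1 1.1041

Mode 2: guard c·x = -0.1051 hit at Δt = 1.4252 (t = 1.4252), x⁻ = (-0.1051) → reset → x⁺ = (-0.1993), jump to mode 0
Mode 0: guard c·x = 0.5654 hit at Δt = 1.5159 (t = 2.9411), x⁻ = (0.5654) → reset → x⁺ = (0.9619), jump to mode 1
Mode 1: flow for 0.4237 to horizon, guard not reached → x = (1.1041)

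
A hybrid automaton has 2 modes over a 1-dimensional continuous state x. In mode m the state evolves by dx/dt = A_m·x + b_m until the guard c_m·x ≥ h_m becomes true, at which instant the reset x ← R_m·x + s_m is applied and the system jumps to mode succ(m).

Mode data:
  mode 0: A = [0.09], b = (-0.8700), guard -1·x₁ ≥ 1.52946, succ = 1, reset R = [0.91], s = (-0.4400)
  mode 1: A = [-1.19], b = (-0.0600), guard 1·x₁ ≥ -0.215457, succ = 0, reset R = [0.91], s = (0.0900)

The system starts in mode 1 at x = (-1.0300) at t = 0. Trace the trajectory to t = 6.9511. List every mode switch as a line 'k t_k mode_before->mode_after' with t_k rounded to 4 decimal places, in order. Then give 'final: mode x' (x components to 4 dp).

Mode 1: guard c·x = -0.2155 hit at Δt = 1.4966 (t = 1.4966), x⁻ = (-0.2155) → reset → x⁺ = (-0.1061), jump to mode 0
Mode 0: guard c·x = 1.5295 hit at Δt = 1.5108 (t = 3.0074), x⁻ = (-1.5295) → reset → x⁺ = (-1.8318), jump to mode 1
Mode 1: guard c·x = -0.2155 hit at Δt = 1.9991 (t = 5.0065), x⁻ = (-0.2155) → reset → x⁺ = (-0.1061), jump to mode 0
Mode 0: guard c·x = 1.5295 hit at Δt = 1.5108 (t = 6.5173), x⁻ = (-1.5295) → reset → x⁺ = (-1.8318), jump to mode 1
Mode 1: flow for 0.4338 to horizon, guard not reached → x = (-1.1135)

1 1.4966 1->0
2 3.0074 0->1
3 5.0065 1->0
4 6.5173 0->1
final: 1 -1.1135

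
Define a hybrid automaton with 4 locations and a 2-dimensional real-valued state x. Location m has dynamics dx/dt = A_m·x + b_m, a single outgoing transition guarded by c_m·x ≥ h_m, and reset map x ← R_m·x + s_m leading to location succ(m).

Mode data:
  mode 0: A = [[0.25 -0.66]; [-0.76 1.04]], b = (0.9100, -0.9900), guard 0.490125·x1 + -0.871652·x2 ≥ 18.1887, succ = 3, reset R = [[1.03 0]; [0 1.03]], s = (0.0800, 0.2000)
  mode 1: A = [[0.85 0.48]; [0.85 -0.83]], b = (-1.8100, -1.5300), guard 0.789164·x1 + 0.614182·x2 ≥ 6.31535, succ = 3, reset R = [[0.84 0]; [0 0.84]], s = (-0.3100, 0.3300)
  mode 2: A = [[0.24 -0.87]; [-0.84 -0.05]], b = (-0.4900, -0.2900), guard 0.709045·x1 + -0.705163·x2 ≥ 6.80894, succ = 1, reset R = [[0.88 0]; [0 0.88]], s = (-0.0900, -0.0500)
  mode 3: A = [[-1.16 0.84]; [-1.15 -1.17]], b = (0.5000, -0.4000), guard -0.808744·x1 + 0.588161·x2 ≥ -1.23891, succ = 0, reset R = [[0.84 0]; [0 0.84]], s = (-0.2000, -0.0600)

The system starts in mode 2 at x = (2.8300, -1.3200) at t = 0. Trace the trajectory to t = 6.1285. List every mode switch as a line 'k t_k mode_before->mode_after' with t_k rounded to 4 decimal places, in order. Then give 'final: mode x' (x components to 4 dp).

Mode 2: guard c·x = 6.8089 hit at Δt = 0.8928 (t = 0.8928), x⁻ = (5.2971, -4.3295) → reset → x⁺ = (4.5715, -3.8600), jump to mode 1
Mode 1: guard c·x = 6.3153 hit at Δt = 1.1833 (t = 2.0761), x⁻ = (7.2032, 1.0272) → reset → x⁺ = (5.7407, 1.1928), jump to mode 3
Mode 3: guard c·x = -1.2389 hit at Δt = 1.5281 (t = 3.6042), x⁻ = (0.4132, -1.5383) → reset → x⁺ = (0.1471, -1.3522), jump to mode 0
Mode 0: guard c·x = 18.1887 hit at Δt = 1.5051 (t = 5.1093), x⁻ = (8.7546, -15.9443) → reset → x⁺ = (9.0972, -16.2226), jump to mode 3
Mode 3: flow for 1.0192 to horizon, guard not reached → x = (-1.8678, -5.7224)

1 0.8928 2->1
2 2.0761 1->3
3 3.6042 3->0
4 5.1093 0->3
final: 3 -1.8678 -5.7224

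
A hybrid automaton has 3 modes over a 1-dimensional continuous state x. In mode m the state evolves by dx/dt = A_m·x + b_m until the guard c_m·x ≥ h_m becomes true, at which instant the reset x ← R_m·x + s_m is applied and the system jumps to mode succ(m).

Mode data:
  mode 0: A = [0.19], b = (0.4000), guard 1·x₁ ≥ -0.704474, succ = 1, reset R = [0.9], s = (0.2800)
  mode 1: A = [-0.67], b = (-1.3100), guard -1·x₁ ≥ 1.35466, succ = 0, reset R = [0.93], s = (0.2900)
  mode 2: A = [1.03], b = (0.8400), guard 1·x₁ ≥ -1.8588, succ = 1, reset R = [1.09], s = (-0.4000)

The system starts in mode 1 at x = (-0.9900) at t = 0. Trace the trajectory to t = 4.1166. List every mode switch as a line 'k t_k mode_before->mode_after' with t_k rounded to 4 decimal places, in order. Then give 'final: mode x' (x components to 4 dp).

Mode 1: guard c·x = 1.3547 hit at Δt = 0.7082 (t = 0.7082), x⁻ = (-1.3547) → reset → x⁺ = (-0.9698), jump to mode 0
Mode 0: guard c·x = -0.7045 hit at Δt = 1.1054 (t = 1.8136), x⁻ = (-0.7045) → reset → x⁺ = (-0.3540), jump to mode 1
Mode 1: guard c·x = 1.3547 hit at Δt = 1.4636 (t = 3.2772), x⁻ = (-1.3547) → reset → x⁺ = (-0.9698), jump to mode 0
Mode 0: flow for 0.8394 to horizon, guard not reached → x = (-0.7735)

1 0.7082 1->0
2 1.8136 0->1
3 3.2772 1->0
final: 0 -0.7735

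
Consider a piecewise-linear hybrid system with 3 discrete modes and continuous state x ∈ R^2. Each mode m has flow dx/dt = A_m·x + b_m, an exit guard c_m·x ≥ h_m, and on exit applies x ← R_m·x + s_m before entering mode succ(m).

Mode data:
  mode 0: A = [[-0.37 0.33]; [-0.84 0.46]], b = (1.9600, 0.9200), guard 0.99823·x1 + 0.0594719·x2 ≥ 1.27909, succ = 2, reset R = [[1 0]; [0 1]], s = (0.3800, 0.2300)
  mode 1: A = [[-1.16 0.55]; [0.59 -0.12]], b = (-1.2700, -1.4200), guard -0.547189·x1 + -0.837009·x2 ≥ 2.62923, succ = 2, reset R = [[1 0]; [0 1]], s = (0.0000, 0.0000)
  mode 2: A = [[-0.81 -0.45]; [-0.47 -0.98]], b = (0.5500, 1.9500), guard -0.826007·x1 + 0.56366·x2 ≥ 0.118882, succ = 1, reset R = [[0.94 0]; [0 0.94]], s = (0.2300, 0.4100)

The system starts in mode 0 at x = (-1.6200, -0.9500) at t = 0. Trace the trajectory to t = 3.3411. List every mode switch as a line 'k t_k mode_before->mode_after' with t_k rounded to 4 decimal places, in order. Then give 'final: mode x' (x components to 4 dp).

Mode 0: guard c·x = 1.2791 hit at Δt = 1.4377 (t = 1.4377), x⁻ = (1.2515, 0.5007) → reset → x⁺ = (1.6315, 0.7307), jump to mode 2
Mode 2: guard c·x = 0.1189 hit at Δt = 1.1494 (t = 2.5871), x⁻ = (0.7061, 1.2456) → reset → x⁺ = (0.8937, 1.5809), jump to mode 1
Mode 1: flow for 0.7540 to horizon, guard not reached → x = (0.0230, 0.6003)

1 1.4377 0->2
2 2.5871 2->1
final: 1 0.0230 0.6003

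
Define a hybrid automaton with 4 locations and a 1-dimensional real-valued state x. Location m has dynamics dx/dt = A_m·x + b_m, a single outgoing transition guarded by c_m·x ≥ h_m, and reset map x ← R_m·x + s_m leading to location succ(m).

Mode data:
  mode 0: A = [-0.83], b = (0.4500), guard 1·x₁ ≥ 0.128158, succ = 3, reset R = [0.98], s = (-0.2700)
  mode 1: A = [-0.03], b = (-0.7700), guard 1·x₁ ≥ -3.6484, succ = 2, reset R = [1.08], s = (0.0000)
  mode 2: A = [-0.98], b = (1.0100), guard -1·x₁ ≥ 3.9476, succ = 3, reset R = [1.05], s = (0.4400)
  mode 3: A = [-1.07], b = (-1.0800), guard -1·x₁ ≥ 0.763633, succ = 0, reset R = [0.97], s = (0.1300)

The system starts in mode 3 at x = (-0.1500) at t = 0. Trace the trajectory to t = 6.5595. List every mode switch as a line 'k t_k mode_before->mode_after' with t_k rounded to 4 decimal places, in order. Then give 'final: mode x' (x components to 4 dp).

1 1.1701 3->0
2 2.4040 0->3
3 3.5802 3->0
4 4.8141 0->3
5 5.9902 3->0
final: 0 -0.1766

Mode 3: guard c·x = 0.7636 hit at Δt = 1.1701 (t = 1.1701), x⁻ = (-0.7636) → reset → x⁺ = (-0.6107), jump to mode 0
Mode 0: guard c·x = 0.1282 hit at Δt = 1.2339 (t = 2.4040), x⁻ = (0.1282) → reset → x⁺ = (-0.1444), jump to mode 3
Mode 3: guard c·x = 0.7636 hit at Δt = 1.1762 (t = 3.5802), x⁻ = (-0.7636) → reset → x⁺ = (-0.6107), jump to mode 0
Mode 0: guard c·x = 0.1282 hit at Δt = 1.2339 (t = 4.8141), x⁻ = (0.1282) → reset → x⁺ = (-0.1444), jump to mode 3
Mode 3: guard c·x = 0.7636 hit at Δt = 1.1762 (t = 5.9902), x⁻ = (-0.7636) → reset → x⁺ = (-0.6107), jump to mode 0
Mode 0: flow for 0.5693 to horizon, guard not reached → x = (-0.1766)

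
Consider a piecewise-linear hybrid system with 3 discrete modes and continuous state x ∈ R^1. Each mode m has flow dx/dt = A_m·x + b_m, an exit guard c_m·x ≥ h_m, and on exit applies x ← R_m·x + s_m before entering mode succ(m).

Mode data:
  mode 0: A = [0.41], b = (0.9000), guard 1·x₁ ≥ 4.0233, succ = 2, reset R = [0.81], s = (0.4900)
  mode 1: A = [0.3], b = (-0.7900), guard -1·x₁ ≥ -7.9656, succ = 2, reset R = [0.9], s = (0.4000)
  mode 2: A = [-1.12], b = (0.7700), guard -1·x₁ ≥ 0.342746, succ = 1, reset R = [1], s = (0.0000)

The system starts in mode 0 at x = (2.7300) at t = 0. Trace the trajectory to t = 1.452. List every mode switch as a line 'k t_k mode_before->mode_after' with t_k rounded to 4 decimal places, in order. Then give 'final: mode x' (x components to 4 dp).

Mode 0: guard c·x = 4.0233 hit at Δt = 0.5687 (t = 0.5687), x⁻ = (4.0233) → reset → x⁺ = (3.7489), jump to mode 2
Mode 2: flow for 0.8833 to horizon, guard not reached → x = (1.8258)

1 0.5687 0->2
final: 2 1.8258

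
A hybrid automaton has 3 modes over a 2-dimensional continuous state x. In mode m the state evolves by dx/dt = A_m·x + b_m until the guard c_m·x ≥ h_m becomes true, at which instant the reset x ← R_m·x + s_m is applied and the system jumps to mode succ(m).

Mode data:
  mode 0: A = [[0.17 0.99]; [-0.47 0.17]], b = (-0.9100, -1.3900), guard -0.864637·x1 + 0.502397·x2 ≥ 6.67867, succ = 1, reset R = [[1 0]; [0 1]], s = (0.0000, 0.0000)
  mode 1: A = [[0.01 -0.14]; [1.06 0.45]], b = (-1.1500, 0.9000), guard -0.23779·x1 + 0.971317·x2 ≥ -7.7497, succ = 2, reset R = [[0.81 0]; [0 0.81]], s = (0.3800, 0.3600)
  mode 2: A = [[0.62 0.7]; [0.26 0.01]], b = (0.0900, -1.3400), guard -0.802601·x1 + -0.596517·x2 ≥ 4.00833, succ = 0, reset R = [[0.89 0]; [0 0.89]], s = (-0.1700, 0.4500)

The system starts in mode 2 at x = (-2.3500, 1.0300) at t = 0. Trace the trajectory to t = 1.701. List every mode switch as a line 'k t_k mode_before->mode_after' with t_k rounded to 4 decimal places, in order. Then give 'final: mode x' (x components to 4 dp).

1 1.0091 2->0
final: 0 -5.2796 -0.0552

Mode 2: guard c·x = 4.0083 hit at Δt = 1.0091 (t = 1.0091), x⁻ = (-4.1624, -1.1192) → reset → x⁺ = (-3.8745, -0.5461), jump to mode 0
Mode 0: flow for 0.6919 to horizon, guard not reached → x = (-5.2796, -0.0552)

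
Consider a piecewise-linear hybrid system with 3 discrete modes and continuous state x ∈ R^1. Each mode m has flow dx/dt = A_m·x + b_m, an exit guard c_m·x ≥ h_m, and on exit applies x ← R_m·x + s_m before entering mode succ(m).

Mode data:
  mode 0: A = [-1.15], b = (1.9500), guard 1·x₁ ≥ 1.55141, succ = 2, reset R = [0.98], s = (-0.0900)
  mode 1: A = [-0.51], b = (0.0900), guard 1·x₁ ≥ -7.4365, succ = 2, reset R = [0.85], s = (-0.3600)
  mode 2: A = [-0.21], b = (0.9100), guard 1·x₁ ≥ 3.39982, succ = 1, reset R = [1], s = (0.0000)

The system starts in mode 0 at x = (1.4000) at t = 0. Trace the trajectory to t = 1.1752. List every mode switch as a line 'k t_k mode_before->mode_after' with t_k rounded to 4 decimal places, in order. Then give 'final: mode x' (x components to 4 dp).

Mode 0: guard c·x = 1.5514 hit at Δt = 0.6241 (t = 0.6241), x⁻ = (1.5514) → reset → x⁺ = (1.4304), jump to mode 2
Mode 2: flow for 0.5511 to horizon, guard not reached → x = (1.7476)

1 0.6241 0->2
final: 2 1.7476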